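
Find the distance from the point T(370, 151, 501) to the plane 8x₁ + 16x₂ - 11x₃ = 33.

Normal vector n = (8, 16, -11), and n·(370, 151, 501) - 33 = -168.
|n| = √(64 + 256 + 121) = 21, so the distance is |-168|/21 = 8.

8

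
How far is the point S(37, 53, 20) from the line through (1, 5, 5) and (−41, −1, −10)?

30√2

A direction vector is d = (−42, −6, −15).
AP = (36, 48, 15), and AP × d = (−630, −90, 1800).
|AP × d|² = 3645000 and |d|² = 2025, so the distance is √(3645000/2025) = √1800 = 30√2.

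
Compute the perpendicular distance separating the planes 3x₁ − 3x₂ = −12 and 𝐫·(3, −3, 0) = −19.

Both planes have normal n = (3, −3, 0), |n| = 3√2. Any point on the first plane is at distance |(-19) − (-12)|/|n| = 7/(3√2) from the second.

7√2/6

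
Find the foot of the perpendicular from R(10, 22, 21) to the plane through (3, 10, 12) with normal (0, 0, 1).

(10, 22, 12)

n = (0, 0, 1), |n|² = 1, and n·R − 12 = 9.
t = 9/1 = 9, so the foot is R − t·n = (10, 22, 21) − 9·(0, 0, 1) = (10, 22, 12).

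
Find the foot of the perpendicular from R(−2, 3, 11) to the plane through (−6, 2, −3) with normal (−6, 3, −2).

(-8, 6, 9)

n = (−6, 3, −2), |n|² = 49, and n·R − 48 = -49.
t = -49/49 = -1, so the foot is R − t·n = (−2, 3, 11) − (-1)·(−6, 3, −2) = (−8, 6, 9).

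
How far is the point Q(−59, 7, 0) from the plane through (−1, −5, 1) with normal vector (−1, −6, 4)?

18√53/53

The plane has equation n·(r − (−1, −5, 1)) = 0, i.e. n·r = 35.
d = |(-1)·(-59) + (-6)·7 + 4·0 − 35| / √(1 + 36 + 16) = |-18| / √53 = 18√53/53.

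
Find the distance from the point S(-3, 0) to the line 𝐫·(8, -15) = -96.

72/17

d = |8·(-3) + (-15)·0 − (-96)| / √(64 + 225) = |72|/17 = 72/17.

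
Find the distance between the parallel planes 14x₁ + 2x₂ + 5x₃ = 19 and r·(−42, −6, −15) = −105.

Divide the second equation by -3 to match normals: 14x₁ + 2x₂ + 5x₃ = 35.
With common normal n = (14, 2, 5) (|n| = 15), the distance is |19 − 35|/|n| = 16/15.

16/15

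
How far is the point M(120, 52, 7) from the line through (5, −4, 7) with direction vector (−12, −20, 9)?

√6361

Direction vector d = (−12, −20, 9).
AP = (115, 56, 0); AP·d = -2500, |AP|² = 16361, |d|² = 625.
distance² = |AP|² − (AP·d)²/|d|² = 16361 − 6250000/625 = 6361, so the distance is √6361.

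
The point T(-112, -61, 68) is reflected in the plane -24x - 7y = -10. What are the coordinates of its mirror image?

(128, 9, 68)

n = (-24, -7, 0), |n|² = 625, n·T − (-10) = 3125, so t = 3125/625 = 5.
Foot F = T − 5·n = (8, -26, 68); the reflection is 2F − T = (128, 9, 68).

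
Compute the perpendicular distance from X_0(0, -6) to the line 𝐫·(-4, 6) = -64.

14/√13

The normal to the line is n = (-4, 6) with |n| = 2√13.
|n·X_0 − (-64)| = |-36 − (-64)| = 28, so the distance is 28/(2√13) = 14/√13.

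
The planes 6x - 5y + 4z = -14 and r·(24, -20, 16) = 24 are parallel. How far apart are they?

Divide the second equation by 4 to match normals: 6x - 5y + 4z = 6.
With common normal n = (6, -5, 4) (|n| = √77), the distance is |(-14) − 6|/|n| = 20/√77.

20√77/77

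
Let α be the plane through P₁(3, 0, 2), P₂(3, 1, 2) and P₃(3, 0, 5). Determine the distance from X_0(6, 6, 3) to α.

P₁P₂ = (0, 1, 0) and P₁P₃ = (0, 0, 3), so a normal is n = P₁P₂ × P₁P₃ = (3, 0, 0).
Then n·(6, 6, 3) − 9 = 9.
|n| = √(9 + 0 + 0) = 3, so the distance is |9|/3 = 3.

3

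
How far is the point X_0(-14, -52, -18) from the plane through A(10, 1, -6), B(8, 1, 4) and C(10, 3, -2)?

13√30/15

AB = (-2, 0, 10) and AC = (0, 2, 4), so a normal is n = AB × AC = (-20, 8, -4).
d = |(-20)·(-14) + 8·(-52) + (-4)·(-18) − (-168)| / √(400 + 64 + 16) = |104| / (4√30) = 26/√30.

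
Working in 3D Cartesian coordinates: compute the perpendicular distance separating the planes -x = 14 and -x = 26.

Both planes have normal n = (-1, 0, 0), |n| = 1. Any point on the first plane is at distance |26 − 14|/|n| = 12/1 = 12 from the second.

12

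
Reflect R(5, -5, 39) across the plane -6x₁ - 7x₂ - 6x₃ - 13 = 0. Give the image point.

With n = (-6, -7, -6), the signed offset is (n·R − 13)/|n|² = -242/121 = -2.
R' = R − 2t·n = (5, -5, 39) − (-4)·(-6, -7, -6) = (-19, -33, 15).

(-19, -33, 15)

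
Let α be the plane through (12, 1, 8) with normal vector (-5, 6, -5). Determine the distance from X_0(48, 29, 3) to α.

The plane has equation n·(r − (12, 1, 8)) = 0, i.e. n·r = -94.
Then n·(48, 29, 3) - (-94) = 13.
|n| = √(25 + 36 + 25) = √86, so the distance is |13|/√86 = 13/√86.

13√86/86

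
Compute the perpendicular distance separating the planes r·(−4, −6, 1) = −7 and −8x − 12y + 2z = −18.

2√53/53

Divide the second equation by 2 to match normals: −4x − 6y + z = -9.
With common normal n = (−4, −6, 1) (|n| = √53), the distance is |(-7) − (-9)|/|n| = 2/√53 = 2√53/53.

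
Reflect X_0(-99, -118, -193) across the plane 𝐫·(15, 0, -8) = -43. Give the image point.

(-1863/17, -118, -3185/17)

n = (15, 0, -8), |n|² = 289, n·X_0 − (-43) = 102, so t = 102/289 = 6/17.
Foot F = X_0 − (6/17)·n = (-1773/17, -118, -3233/17); the reflection is 2F − X_0 = (-1863/17, -118, -3185/17).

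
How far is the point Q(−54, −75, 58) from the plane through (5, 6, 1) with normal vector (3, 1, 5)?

The plane has equation n·(r − (5, 6, 1)) = 0, i.e. n·r = 26.
n = (3, 1, 5); n·P − 26 = 27; |n| = √35; distance = 27/√35 = 27√35/35.

27/√35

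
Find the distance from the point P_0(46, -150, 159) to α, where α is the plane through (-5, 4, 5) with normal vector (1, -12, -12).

3

The plane has equation n·(r − (-5, 4, 5)) = 0, i.e. n·r = -113.
Then n·(46, -150, 159) - (-113) = 51.
|n| = √(1 + 144 + 144) = 17, so the distance is |51|/17 = 3.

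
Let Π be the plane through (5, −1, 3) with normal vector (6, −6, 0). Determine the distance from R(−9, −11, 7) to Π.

2√2

The plane has equation n·(r − (5, −1, 3)) = 0, i.e. n·r = 36.
d = |6·(-9) + (-6)·(-11) − 36| / √(36 + 36 + 0) = |-24| / (6√2) = 2√2.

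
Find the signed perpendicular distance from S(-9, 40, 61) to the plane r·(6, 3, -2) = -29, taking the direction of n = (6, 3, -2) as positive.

n·S − (-29) = -27.
|n| = 7, so the signed distance is -27/7.

-27/7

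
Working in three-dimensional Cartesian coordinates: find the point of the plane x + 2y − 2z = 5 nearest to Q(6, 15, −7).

The perpendicular from Q has direction n = (1, 2, −2): r = (6, 15, −7) + t(1, 2, −2).
Substitute into the plane: n·(Q + tn) = 5 gives 50 + 9t = 5, so t = -5.
Foot = (6, 15, −7) + (-5)·(1, 2, −2) = (1, 5, 3).

(1, 5, 3)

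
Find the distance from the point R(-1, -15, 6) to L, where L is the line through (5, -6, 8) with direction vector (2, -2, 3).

11

Direction vector d = (2, -2, 3).
AP = (-6, -9, -2), and AP × d = (-31, 14, 30).
|AP × d|² = 2057 and |d|² = 17, so the distance is √(2057/17) = √121 = 11.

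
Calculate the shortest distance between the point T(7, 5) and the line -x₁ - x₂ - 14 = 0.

The normal to the line is n = (-1, -1) with |n| = √2.
|n·T − 14| = |-12 − 14| = 26, so the distance is 26/√2 = 13√2.

13√2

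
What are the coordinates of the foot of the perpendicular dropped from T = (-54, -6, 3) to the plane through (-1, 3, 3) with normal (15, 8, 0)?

The perpendicular from T has direction n = (15, 8, 0): r = (-54, -6, 3) + λ(15, 8, 0).
Substitute into the plane: n·(T + λn) = 9 gives -858 + 289λ = 9, so λ = 3.
Foot = (-54, -6, 3) + 3·(15, 8, 0) = (-9, 18, 3).

(-9, 18, 3)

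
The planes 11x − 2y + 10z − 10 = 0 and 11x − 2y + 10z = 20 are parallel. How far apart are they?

With common normal n = (11, −2, 10) (|n| = 15), the distance is |10 − 20|/|n| = 10/15 = 2/3.

2/3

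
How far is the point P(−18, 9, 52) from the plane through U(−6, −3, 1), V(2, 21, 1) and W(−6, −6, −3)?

3

UV = (8, 24, 0) and UW = (0, −3, −4), so a normal is n = UV × UW = (−96, 32, −24).
d = |(-96)·(-18) + 32·9 + (-24)·52 − 456| / √(9216 + 1024 + 576) = |312| / 104 = 3.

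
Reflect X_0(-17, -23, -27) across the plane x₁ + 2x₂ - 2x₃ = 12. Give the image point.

With n = (1, 2, -2), the signed offset is (n·X_0 − 12)/|n|² = -21/9 = -7/3.
X_0' = X_0 − 2t·n = (-17, -23, -27) − (-14/3)·(1, 2, -2) = (-37/3, -41/3, -109/3).

(-37/3, -41/3, -109/3)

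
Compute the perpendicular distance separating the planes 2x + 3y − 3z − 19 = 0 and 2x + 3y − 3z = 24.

5√22/22

Both planes have normal n = (2, 3, −3), |n| = √22. Any point on the first plane is at distance |24 − 19|/|n| = 5/√22 = 5√22/22 from the second.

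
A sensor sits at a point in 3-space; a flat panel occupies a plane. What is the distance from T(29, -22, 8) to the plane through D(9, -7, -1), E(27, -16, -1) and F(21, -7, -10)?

DE = (18, -9, 0) and DF = (12, 0, -9), so a normal is n = DE × DF = (81, 162, 108).
Then n·(29, -22, 8) - (-513) = 162.
|n| = √(6561 + 26244 + 11664) = 27√61, so the distance is |162|/(27√61) = 6/√61.

6/√61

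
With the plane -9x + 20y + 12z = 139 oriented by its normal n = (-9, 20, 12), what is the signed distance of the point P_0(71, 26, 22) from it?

n·P_0 − 139 = 6.
|n| = 25, so the signed distance is 6/25.

6/25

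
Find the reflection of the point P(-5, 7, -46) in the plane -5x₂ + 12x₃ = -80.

(-5, -23, 26)

With n = (0, -5, 12), the signed offset is (n·P − (-80))/|n|² = -507/169 = -3.
P' = P − 2t·n = (-5, 7, -46) − (-6)·(0, -5, 12) = (-5, -23, 26).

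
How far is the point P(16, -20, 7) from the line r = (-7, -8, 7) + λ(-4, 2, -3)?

√209

Direction vector d = (-4, 2, -3).
AP = (23, -12, 0); AP·d = -116, |AP|² = 673, |d|² = 29.
distance² = |AP|² − (AP·d)²/|d|² = 673 − 13456/29 = 209, so the distance is √209.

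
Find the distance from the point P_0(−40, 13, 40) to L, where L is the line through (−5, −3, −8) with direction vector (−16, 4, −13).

Direction vector d = (−16, 4, −13).
AP = (−35, 16, 48); AP·d = 0, |AP|² = 3785, |d|² = 441.
distance² = |AP|² − (AP·d)²/|d|² = 3785 − 0/441 = 3785, so the distance is √3785.

√3785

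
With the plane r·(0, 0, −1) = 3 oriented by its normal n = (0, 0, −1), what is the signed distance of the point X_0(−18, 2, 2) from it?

-5

n·X_0 − 3 = -5.
|n| = 1, so the signed distance is -5/1 = -5.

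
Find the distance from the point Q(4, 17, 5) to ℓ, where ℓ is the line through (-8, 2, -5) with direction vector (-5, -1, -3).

√154

Direction vector d = (-5, -1, -3).
AP = (12, 15, 10), and AP × d = (-35, -14, 63).
|AP × d|² = 5390 and |d|² = 35, so the distance is √(5390/35) = √154.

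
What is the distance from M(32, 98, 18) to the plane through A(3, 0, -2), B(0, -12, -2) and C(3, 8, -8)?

AB = (-3, -12, 0) and AC = (0, 8, -6), so a normal is n = AB × AC = (72, -18, -24).
n = (72, -18, -24); n·P − 264 = -156; |n| = 78; distance = 156/78 = 2.

2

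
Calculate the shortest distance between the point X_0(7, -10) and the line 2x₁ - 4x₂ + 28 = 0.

d = |2·7 + (-4)·(-10) − (-28)| / √(4 + 16) = |82|/(2√5) = 41√5/5.

41/√5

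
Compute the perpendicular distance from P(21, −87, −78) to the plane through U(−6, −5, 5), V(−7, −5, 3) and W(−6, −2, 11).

9

UV = (−1, 0, −2) and UW = (0, 3, 6), so a normal is n = UV × UW = (6, 6, −3).
Then n·(21, −87, −78) − (−81) = −81.
|n| = √(36 + 36 + 9) = 9, so the distance is |-81|/9 = 9.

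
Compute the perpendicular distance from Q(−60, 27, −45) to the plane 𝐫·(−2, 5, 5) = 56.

d = |(-2)·(-60) + 5·27 + 5·(-45) − 56| / √(4 + 25 + 25) = |-26| / (3√6) = 26/(3√6).

26/(3√6)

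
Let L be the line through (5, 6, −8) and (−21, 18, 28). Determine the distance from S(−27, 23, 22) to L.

A direction vector is d = (−26, 12, 36).
AP = (−32, 17, 30), and AP × d = (252, 372, 58).
|AP × d|² = 205252 and |d|² = 2116, so the distance is √(205252/2116) = √97.

√97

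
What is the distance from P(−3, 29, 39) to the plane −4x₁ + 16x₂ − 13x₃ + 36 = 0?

Normal vector n = (−4, 16, −13), and n·(−3, 29, 39) − (−36) = 5.
|n| = √(16 + 256 + 169) = 21, so the distance is |5|/21 = 5/21.

5/21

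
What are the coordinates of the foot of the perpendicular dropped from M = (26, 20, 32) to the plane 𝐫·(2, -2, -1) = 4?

The perpendicular from M has direction n = (2, -2, -1): r = (26, 20, 32) + t(2, -2, -1).
Substitute into the plane: n·(M + tn) = 4 gives -20 + 9t = 4, so t = 8/3.
Foot = (26, 20, 32) + (8/3)·(2, -2, -1) = (94/3, 44/3, 88/3).

(94/3, 44/3, 88/3)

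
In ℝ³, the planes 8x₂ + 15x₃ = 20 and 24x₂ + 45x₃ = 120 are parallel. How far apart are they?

20/17

Divide the second equation by 3 to match normals: 8x₂ + 15x₃ = 40.
With common normal n = (0, 8, 15) (|n| = 17), the distance is |20 − 40|/|n| = 20/17.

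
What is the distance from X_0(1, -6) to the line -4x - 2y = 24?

d = |(-4)·1 + (-2)·(-6) − 24| / √(16 + 4) = |-16|/(2√5) = 8/√5.

8√5/5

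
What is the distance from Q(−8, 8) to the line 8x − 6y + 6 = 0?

d = |8·(-8) + (-6)·8 − (-6)| / √(64 + 36) = |-106|/10 = 53/5.

53/5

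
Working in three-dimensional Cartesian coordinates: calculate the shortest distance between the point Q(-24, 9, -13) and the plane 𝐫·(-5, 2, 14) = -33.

Normal vector n = (-5, 2, 14), and n·(-24, 9, -13) - (-33) = -11.
|n| = √(25 + 4 + 196) = 15, so the distance is |-11|/15 = 11/15.

11/15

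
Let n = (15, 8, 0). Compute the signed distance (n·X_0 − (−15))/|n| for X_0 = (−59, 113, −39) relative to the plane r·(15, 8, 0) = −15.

n·X_0 − (-15) = 34.
|n| = 17, so the signed distance is 34/17 = 2.

2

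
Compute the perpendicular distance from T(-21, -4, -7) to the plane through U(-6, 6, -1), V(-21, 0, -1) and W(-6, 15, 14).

√38/19

UV = (-15, -6, 0) and UW = (0, 9, 15), so a normal is n = UV × UW = (-90, 225, -135).
d = |(-90)·(-21) + 225·(-4) + (-135)·(-7) − 2025| / √(8100 + 50625 + 18225) = |-90| / (45√38) = 2/√38.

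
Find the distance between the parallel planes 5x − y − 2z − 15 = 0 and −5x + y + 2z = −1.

14/√30

Divide the second equation by -1 to match normals: 5x − y − 2z = 1.
With common normal n = (5, −1, −2) (|n| = √30), the distance is |15 − 1|/|n| = 14/√30.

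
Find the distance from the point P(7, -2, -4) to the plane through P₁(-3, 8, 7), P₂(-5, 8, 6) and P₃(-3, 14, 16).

P₁P₂ = (-2, 0, -1) and P₁P₃ = (0, 6, 9), so a normal is n = P₁P₂ × P₁P₃ = (6, 18, -12).
Then n·(7, -2, -4) - 42 = 12.
|n| = √(36 + 324 + 144) = 6√14, so the distance is |12|/(6√14) = √14/7.

√14/7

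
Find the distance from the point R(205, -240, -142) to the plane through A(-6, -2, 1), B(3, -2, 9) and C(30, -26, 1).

AB = (9, 0, 8) and AC = (36, -24, 0), so a normal is n = AB × AC = (192, 288, -216).
d = |192·205 + 288·(-240) + (-216)·(-142) − (-1944)| / √(36864 + 82944 + 46656) = |2856| / 408 = 7.

7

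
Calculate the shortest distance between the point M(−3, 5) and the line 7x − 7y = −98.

3√2

The normal to the line is n = (7, −7) with |n| = 7√2.
|n·M − (-98)| = |-56 − (-98)| = 42, so the distance is 42/(7√2) = 3√2.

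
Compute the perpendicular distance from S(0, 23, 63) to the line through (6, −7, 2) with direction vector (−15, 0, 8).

3√389

Direction vector d = (−15, 0, 8).
AP = (−6, 30, 61), and AP × d = (240, −867, 450).
|AP × d|² = 1011789 and |d|² = 289, so the distance is √(1011789/289) = √3501 = 3√389.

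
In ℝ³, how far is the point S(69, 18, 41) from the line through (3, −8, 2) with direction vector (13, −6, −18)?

Direction vector d = (13, −6, −18).
AP = (66, 26, 39), and AP × d = (−234, 1695, −734).
|AP × d|² = 3466537 and |d|² = 529, so the distance is √(3466537/529) = √6553.

√6553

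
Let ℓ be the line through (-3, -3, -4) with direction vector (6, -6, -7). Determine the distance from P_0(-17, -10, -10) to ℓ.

√281

Direction vector d = (6, -6, -7).
AP = (-14, -7, -6); AP·d = 0, |AP|² = 281, |d|² = 121.
distance² = |AP|² − (AP·d)²/|d|² = 281 − 0/121 = 281, so the distance is √281.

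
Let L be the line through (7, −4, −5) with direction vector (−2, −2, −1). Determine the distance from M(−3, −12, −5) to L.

2√5

Direction vector d = (−2, −2, −1).
AP = (−10, −8, 0); AP·d = 36, |AP|² = 164, |d|² = 9.
distance² = |AP|² − (AP·d)²/|d|² = 164 − 1296/9 = 20, so the distance is 2√5.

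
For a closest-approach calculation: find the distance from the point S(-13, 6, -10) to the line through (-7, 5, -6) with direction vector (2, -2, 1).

Direction vector d = (2, -2, 1).
AP = (-6, 1, -4); AP·d = -18, |AP|² = 53, |d|² = 9.
distance² = |AP|² − (AP·d)²/|d|² = 53 − 324/9 = 17, so the distance is √17.

√17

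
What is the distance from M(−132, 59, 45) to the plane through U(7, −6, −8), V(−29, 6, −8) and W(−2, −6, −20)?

5

UV = (−36, 12, 0) and UW = (−9, 0, −12), so a normal is n = UV × UW = (−144, −432, 108).
n = (−144, −432, 108); n·P − 720 = -2340; |n| = 468; distance = 2340/468 = 5.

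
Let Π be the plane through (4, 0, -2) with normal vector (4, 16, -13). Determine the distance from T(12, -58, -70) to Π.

4/7

The plane has equation n·(r − (4, 0, -2)) = 0, i.e. n·r = 42.
Then n·(12, -58, -70) - 42 = -12.
|n| = √(16 + 256 + 169) = 21, so the distance is |-12|/21 = 4/7.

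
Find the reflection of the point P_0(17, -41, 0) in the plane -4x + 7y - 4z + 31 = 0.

With n = (-4, 7, -4), the signed offset is (n·P_0 − (-31))/|n|² = -324/81 = -4.
P_0' = P_0 − 2t·n = (17, -41, 0) − (-8)·(-4, 7, -4) = (-15, 15, -32).

(-15, 15, -32)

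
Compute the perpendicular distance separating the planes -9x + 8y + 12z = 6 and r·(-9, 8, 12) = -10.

16/17

Both planes have normal n = (-9, 8, 12), |n| = 17. Any point on the first plane is at distance |(-10) − 6|/|n| = 16/17 from the second.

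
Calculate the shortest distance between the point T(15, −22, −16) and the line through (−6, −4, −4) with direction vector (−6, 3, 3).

Direction vector d = (−6, 3, 3).
AP = (21, −18, −12), and AP × d = (−18, 9, −45).
|AP × d|² = 2430 and |d|² = 54, so the distance is √(2430/54) = √45 = 3√5.

3√5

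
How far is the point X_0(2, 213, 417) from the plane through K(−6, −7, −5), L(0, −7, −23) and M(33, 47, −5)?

8

KL = (6, 0, −18) and KM = (39, 54, 0), so a normal is n = KL × KM = (972, −702, 324).
d = |972·2 + (-702)·213 + 324·417 − (-2538)| / √(944784 + 492804 + 104976) = |-9936| / 1242 = 8.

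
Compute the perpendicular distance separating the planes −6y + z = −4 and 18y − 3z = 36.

8√37/37

Divide the second equation by -3 to match normals: −6y + z = -12.
With common normal n = (0, −6, 1) (|n| = √37), the distance is |(-4) − (-12)|/|n| = 8/√37.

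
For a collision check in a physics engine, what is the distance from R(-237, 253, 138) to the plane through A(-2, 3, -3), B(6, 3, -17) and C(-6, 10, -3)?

AB = (8, 0, -14) and AC = (-4, 7, 0), so a normal is n = AB × AC = (98, 56, 56).
n = (98, 56, 56); n·P − (-196) = -1134; |n| = 126; distance = 1134/126 = 9.

9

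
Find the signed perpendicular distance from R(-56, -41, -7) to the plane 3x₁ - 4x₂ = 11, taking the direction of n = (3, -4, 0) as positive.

n·R − 11 = -15.
|n| = 5, so the signed distance is -15/5 = -3.

-3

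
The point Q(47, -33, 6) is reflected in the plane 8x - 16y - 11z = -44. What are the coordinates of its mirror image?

With n = (8, -16, -11), the signed offset is (n·Q − (-44))/|n|² = 882/441 = 2.
Q' = Q − 2t·n = (47, -33, 6) − 4·(8, -16, -11) = (15, 31, 50).

(15, 31, 50)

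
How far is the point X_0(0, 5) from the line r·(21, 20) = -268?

368/29

The normal to the line is n = (21, 20) with |n| = 29.
|n·X_0 − (-268)| = |100 − (-268)| = 368, so the distance is 368/29.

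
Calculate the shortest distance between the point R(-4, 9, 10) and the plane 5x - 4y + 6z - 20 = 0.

16/√77

n = (5, -4, 6); n·P − 20 = -16; |n| = √77; distance = 16/√77 = 16√77/77.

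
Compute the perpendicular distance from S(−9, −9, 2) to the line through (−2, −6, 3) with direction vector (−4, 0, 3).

Direction vector d = (−4, 0, 3).
AP = (−7, −3, −1), and AP × d = (−9, 25, −12).
|AP × d|² = 850 and |d|² = 25, so the distance is √(850/25) = √34.

√34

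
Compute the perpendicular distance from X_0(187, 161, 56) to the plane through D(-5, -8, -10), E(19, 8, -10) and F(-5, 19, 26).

DE = (24, 16, 0) and DF = (0, 27, 36), so a normal is n = DE × DF = (576, -864, 648).
d = |576·187 + (-864)·161 + 648·56 − (-2448)| / √(331776 + 746496 + 419904) = |7344| / 1224 = 6.

6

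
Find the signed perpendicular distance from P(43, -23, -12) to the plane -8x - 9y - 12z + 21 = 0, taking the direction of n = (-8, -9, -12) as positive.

n·P − (-21) = 28.
|n| = 17, so the signed distance is 28/17.

28/17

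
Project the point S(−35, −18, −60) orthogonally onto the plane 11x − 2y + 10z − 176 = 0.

(20, -28, -10)

The perpendicular from S has direction n = (11, −2, 10): r = (−35, −18, −60) + μ(11, −2, 10).
Substitute into the plane: n·(S + μn) = 176 gives -949 + 225μ = 176, so μ = 5.
Foot = (−35, −18, −60) + 5·(11, −2, 10) = (20, −28, −10).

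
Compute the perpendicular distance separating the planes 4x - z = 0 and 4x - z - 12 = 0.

12/√17

Both planes have normal n = (4, 0, -1), |n| = √17. Any point on the first plane is at distance |12 − 0|/|n| = 12/√17 = 12√17/17 from the second.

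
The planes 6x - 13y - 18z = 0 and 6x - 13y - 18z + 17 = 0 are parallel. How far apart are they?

17/23

With common normal n = (6, -13, -18) (|n| = 23), the distance is |0 − (-17)|/|n| = 17/23.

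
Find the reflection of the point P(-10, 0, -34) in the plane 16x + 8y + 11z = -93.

(22, 16, -12)

n = (16, 8, 11), |n|² = 441, n·P − (-93) = -441, so t = -441/441 = -1.
Foot F = P − (-1)·n = (6, 8, -23); the reflection is 2F − P = (22, 16, -12).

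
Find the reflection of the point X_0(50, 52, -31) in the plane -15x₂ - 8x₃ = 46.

n = (0, -15, -8), |n|² = 289, n·X_0 − 46 = -578, so t = -578/289 = -2.
Foot F = X_0 − (-2)·n = (50, 22, -47); the reflection is 2F − X_0 = (50, -8, -63).

(50, -8, -63)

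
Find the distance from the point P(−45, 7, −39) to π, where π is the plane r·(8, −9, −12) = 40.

Normal vector n = (8, −9, −12), and n·(−45, 7, −39) − 40 = 5.
|n| = √(64 + 81 + 144) = 17, so the distance is |5|/17 = 5/17.

5/17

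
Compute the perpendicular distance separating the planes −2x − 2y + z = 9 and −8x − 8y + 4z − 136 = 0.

25/3

Divide the second equation by 4 to match normals: −2x − 2y + z = 34.
With common normal n = (−2, −2, 1) (|n| = 3), the distance is |9 − 34|/|n| = 25/3.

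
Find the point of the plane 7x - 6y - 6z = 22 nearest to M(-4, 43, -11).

n = (7, -6, -6), |n|² = 121, and n·M − 22 = -242.
t = -242/121 = -2, so the foot is M − t·n = (-4, 43, -11) − (-2)·(7, -6, -6) = (10, 31, -23).

(10, 31, -23)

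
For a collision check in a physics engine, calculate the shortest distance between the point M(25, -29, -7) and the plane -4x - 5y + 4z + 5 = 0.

22/√57

n = (-4, -5, 4); n·P − (-5) = 22; |n| = √57; distance = 22/√57.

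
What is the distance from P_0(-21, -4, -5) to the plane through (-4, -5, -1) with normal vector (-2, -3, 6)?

The plane has equation n·(r − (-4, -5, -1)) = 0, i.e. n·r = 17.
d = |(-2)·(-21) + (-3)·(-4) + 6·(-5) − 17| / √(4 + 9 + 36) = |7| / 7 = 1.

1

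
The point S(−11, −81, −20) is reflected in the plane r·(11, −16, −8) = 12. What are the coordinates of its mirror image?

(-77, 15, 28)

With n = (11, −16, −8), the signed offset is (n·S − 12)/|n|² = 1323/441 = 3.
S' = S − 2t·n = (−11, −81, −20) − 6·(11, −16, −8) = (−77, 15, 28).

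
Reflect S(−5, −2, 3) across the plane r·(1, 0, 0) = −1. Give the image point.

(3, -2, 3)

With n = (1, 0, 0), the signed offset is (n·S − (-1))/|n|² = -4/1 = -4.
S' = S − 2t·n = (−5, −2, 3) − (-8)·(1, 0, 0) = (3, −2, 3).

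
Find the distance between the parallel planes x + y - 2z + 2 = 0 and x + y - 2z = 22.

4√6

With common normal n = (1, 1, -2) (|n| = √6), the distance is |(-2) − 22|/|n| = 24/√6 = 4√6.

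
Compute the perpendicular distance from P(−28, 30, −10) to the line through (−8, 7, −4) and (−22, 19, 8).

A direction vector is d = (−14, 12, 12).
AP = (−20, 23, −6), and AP × d = (348, 324, 82).
|AP × d|² = 232804 and |d|² = 484, so the distance is √(232804/484) = √481.

√481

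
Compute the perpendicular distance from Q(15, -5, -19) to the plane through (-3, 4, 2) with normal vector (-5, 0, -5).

The plane has equation n·(r − (-3, 4, 2)) = 0, i.e. n·r = 5.
Then n·(15, -5, -19) - 5 = 15.
|n| = √(25 + 0 + 25) = 5√2, so the distance is |15|/(5√2) = 3√2/2.

3/√2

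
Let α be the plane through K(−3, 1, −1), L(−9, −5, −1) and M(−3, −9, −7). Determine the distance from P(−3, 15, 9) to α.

8√43/43

KL = (−6, −6, 0) and KM = (0, −10, −6), so a normal is n = KL × KM = (36, −36, 60).
Then n·(−3, 15, 9) − (−204) = 96.
|n| = √(1296 + 1296 + 3600) = 12√43, so the distance is |96|/(12√43) = 8/√43.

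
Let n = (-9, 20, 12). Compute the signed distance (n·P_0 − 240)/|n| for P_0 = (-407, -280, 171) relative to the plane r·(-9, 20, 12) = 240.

-5

n·P_0 − 240 = -125.
|n| = 25, so the signed distance is -125/25 = -5.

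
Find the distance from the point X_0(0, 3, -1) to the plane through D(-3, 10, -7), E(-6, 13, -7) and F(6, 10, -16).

2/√3

DE = (-3, 3, 0) and DF = (9, 0, -9), so a normal is n = DE × DF = (-27, -27, -27).
n = (-27, -27, -27); n·P − 0 = -54; |n| = 27√3; distance = 54/(27√3) = 2/√3.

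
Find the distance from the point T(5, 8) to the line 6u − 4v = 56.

29/√13

d = |6·5 + (-4)·8 − 56| / √(36 + 16) = |-58|/(2√13) = 29/√13.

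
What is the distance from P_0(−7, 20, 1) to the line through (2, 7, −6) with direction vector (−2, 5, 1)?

√29

Direction vector d = (−2, 5, 1).
AP = (−9, 13, 7), and AP × d = (−22, −5, −19).
|AP × d|² = 870 and |d|² = 30, so the distance is √(870/30) = √29.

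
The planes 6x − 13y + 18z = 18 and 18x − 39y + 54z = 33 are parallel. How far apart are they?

7/23

Divide the second equation by 3 to match normals: 6x − 13y + 18z = 11.
Both planes have normal n = (6, −13, 18), |n| = 23. Any point on the first plane is at distance |11 − 18|/|n| = 7/23 from the second.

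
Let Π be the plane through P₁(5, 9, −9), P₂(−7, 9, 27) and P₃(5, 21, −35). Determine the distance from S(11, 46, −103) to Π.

25/23

P₁P₂ = (−12, 0, 36) and P₁P₃ = (0, 12, −26), so a normal is n = P₁P₂ × P₁P₃ = (−432, −312, −144).
Then n·(11, 46, −103) − (−3672) = −600.
|n| = √(186624 + 97344 + 20736) = 552, so the distance is |-600|/552 = 25/23.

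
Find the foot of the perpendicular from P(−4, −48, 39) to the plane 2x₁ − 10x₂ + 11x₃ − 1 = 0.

(-12, -8, -5)

The perpendicular from P has direction n = (2, −10, 11): r = (−4, −48, 39) + μ(2, −10, 11).
Substitute into the plane: n·(P + μn) = 1 gives 901 + 225μ = 1, so μ = -4.
Foot = (−4, −48, 39) + (-4)·(2, −10, 11) = (−12, −8, −5).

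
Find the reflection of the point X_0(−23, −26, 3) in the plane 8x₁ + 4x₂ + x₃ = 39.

(41, 6, 11)

n = (8, 4, 1), |n|² = 81, n·X_0 − 39 = -324, so t = -324/81 = -4.
Foot F = X_0 − (-4)·n = (9, −10, 7); the reflection is 2F − X_0 = (41, 6, 11).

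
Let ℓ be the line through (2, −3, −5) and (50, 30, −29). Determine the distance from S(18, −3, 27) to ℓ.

16√5

A direction vector is d = (48, 33, −24).
AP = (16, 0, 32); AP·d = 0, |AP|² = 1280, |d|² = 3969.
distance² = |AP|² − (AP·d)²/|d|² = 1280 − 0/3969 = 1280, so the distance is 16√5.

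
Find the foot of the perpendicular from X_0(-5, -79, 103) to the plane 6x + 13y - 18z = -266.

(25, -14, 13)

The perpendicular from X_0 has direction n = (6, 13, -18): r = (-5, -79, 103) + μ(6, 13, -18).
Substitute into the plane: n·(X_0 + μn) = -266 gives -2911 + 529μ = -266, so μ = 5.
Foot = (-5, -79, 103) + 5·(6, 13, -18) = (25, -14, 13).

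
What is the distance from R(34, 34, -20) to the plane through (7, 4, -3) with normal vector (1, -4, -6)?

The plane has equation n·(r − (7, 4, -3)) = 0, i.e. n·r = 9.
Then n·(34, 34, -20) - 9 = 9.
|n| = √(1 + 16 + 36) = √53, so the distance is |9|/√53 = 9√53/53.

9/√53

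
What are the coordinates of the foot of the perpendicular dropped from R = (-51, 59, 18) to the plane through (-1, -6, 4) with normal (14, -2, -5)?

n = (14, -2, -5), |n|² = 225, and n·R − (-22) = -900.
t = -900/225 = -4, so the foot is R − t·n = (-51, 59, 18) − (-4)·(14, -2, -5) = (5, 51, -2).

(5, 51, -2)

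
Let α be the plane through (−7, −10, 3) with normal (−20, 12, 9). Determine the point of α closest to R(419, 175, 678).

n = (−20, 12, 9), |n|² = 625, and n·R − 47 = -225.
t = -225/625 = -9/25, so the foot is R − t·n = (419, 175, 678) − (-9/25)·(−20, 12, 9) = (2059/5, 4483/25, 17031/25).

(2059/5, 4483/25, 17031/25)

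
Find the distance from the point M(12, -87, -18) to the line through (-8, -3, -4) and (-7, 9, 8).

A direction vector is d = (1, 12, 12).
AP = (20, -84, -14); AP·d = -1156, |AP|² = 7652, |d|² = 289.
distance² = |AP|² − (AP·d)²/|d|² = 7652 − 1336336/289 = 3028, so the distance is 2√757.

2√757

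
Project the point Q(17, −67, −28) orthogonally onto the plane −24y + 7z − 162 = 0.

(17, -19, -42)

n = (0, −24, 7), |n|² = 625, and n·Q − 162 = 1250.
t = 1250/625 = 2, so the foot is Q − t·n = (17, −67, −28) − 2·(0, −24, 7) = (17, −19, −42).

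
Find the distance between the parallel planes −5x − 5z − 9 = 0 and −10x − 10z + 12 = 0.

Divide the second equation by 2 to match normals: −5x − 5z = -6.
Both planes have normal n = (−5, 0, −5), |n| = 5√2. Any point on the first plane is at distance |(-6) − 9|/|n| = 15/(5√2) = 3√2/2 from the second.

3/√2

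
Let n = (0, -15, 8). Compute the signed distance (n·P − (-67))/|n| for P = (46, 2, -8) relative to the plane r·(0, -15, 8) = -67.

n·P − (-67) = -27.
|n| = 17, so the signed distance is -27/17.

-27/17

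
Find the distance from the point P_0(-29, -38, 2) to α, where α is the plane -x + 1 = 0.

Normal vector n = (-1, 0, 0), and n·(-29, -38, 2) - (-1) = 30.
|n| = √(1 + 0 + 0) = 1, so the distance is |30|/1 = 30.

30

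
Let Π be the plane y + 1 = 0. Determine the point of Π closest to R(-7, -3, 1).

(-7, -1, 1)

The perpendicular from R has direction n = (0, 1, 0): r = (-7, -3, 1) + μ(0, 1, 0).
Substitute into the plane: n·(R + μn) = -1 gives -3 + 1μ = -1, so μ = 2.
Foot = (-7, -3, 1) + 2·(0, 1, 0) = (-7, -1, 1).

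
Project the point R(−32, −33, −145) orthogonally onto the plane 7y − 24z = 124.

n = (0, 7, −24), |n|² = 625, and n·R − 124 = 3125.
t = 3125/625 = 5, so the foot is R − t·n = (−32, −33, −145) − 5·(0, 7, −24) = (−32, −68, −25).

(-32, -68, -25)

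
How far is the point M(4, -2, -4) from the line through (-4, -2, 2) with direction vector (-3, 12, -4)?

Direction vector d = (-3, 12, -4).
AP = (8, 0, -6), and AP × d = (72, 50, 96).
|AP × d|² = 16900 and |d|² = 169, so the distance is √(16900/169) = √100 = 10.

10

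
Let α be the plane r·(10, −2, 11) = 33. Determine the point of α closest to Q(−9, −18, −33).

n = (10, −2, 11), |n|² = 225, and n·Q − 33 = -450.
t = -450/225 = -2, so the foot is Q − t·n = (−9, −18, −33) − (-2)·(10, −2, 11) = (11, −22, −11).

(11, -22, -11)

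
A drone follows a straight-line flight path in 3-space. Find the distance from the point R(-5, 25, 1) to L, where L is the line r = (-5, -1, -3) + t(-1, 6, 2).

6

Direction vector d = (-1, 6, 2).
AP = (0, 26, 4), and AP × d = (28, -4, 26).
|AP × d|² = 1476 and |d|² = 41, so the distance is √(1476/41) = √36 = 6.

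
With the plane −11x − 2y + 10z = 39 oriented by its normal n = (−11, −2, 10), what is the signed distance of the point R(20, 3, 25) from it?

n·R − 39 = -15.
|n| = 15, so the signed distance is -15/15 = -1.

-1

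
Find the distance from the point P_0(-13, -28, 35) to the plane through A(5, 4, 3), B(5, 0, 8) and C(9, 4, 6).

11√2/5

AB = (0, -4, 5) and AC = (4, 0, 3), so a normal is n = AB × AC = (-12, 20, 16).
n = (-12, 20, 16); n·P − 68 = 88; |n| = 20√2; distance = 88/(20√2) = 11√2/5.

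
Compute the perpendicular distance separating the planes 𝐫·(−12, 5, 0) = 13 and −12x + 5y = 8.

5/13

With common normal n = (−12, 5, 0) (|n| = 13), the distance is |13 − 8|/|n| = 5/13.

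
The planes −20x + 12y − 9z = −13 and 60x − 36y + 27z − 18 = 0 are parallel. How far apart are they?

Divide the second equation by -3 to match normals: −20x + 12y − 9z = -6.
Both planes have normal n = (−20, 12, −9), |n| = 25. Any point on the first plane is at distance |(-6) − (-13)|/|n| = 7/25 from the second.

7/25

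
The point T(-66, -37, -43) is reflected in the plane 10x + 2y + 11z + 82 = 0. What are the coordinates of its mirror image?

With n = (10, 2, 11), the signed offset is (n·T − (-82))/|n|² = -1125/225 = -5.
T' = T − 2t·n = (-66, -37, -43) − (-10)·(10, 2, 11) = (34, -17, 67).

(34, -17, 67)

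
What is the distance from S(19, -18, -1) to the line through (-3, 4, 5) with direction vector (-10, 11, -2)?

Direction vector d = (-10, 11, -2).
AP = (22, -22, -6); AP·d = -450, |AP|² = 1004, |d|² = 225.
distance² = |AP|² − (AP·d)²/|d|² = 1004 − 202500/225 = 104, so the distance is 2√26.

2√26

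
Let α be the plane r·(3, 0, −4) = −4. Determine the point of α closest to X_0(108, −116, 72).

The perpendicular from X_0 has direction n = (3, 0, −4): r = (108, −116, 72) + λ(3, 0, −4).
Substitute into the plane: n·(X_0 + λn) = -4 gives 36 + 25λ = -4, so λ = -8/5.
Foot = (108, −116, 72) + (-8/5)·(3, 0, −4) = (516/5, −116, 392/5).

(516/5, -116, 392/5)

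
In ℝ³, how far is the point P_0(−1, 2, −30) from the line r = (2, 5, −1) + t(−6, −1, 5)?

√611

Direction vector d = (−6, −1, 5).
AP = (−3, −3, −29), and AP × d = (−44, 189, −15).
|AP × d|² = 37882 and |d|² = 62, so the distance is √(37882/62) = √611.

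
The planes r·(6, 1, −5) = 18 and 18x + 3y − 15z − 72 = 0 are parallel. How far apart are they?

Divide the second equation by 3 to match normals: 6x + y − 5z = 24.
With common normal n = (6, 1, −5) (|n| = √62), the distance is |18 − 24|/|n| = 6/√62.

6/√62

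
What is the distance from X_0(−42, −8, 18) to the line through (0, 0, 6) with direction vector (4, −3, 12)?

2√493

Direction vector d = (4, −3, 12).
AP = (−42, −8, 12), and AP × d = (−60, 552, 158).
|AP × d|² = 333268 and |d|² = 169, so the distance is √(333268/169) = √1972 = 2√493.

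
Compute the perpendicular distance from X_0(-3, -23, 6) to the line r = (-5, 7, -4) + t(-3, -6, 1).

2√67

Direction vector d = (-3, -6, 1).
AP = (2, -30, 10); AP·d = 184, |AP|² = 1004, |d|² = 46.
distance² = |AP|² − (AP·d)²/|d|² = 1004 − 33856/46 = 268, so the distance is 2√67.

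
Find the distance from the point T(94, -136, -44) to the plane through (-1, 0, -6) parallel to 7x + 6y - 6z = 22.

Parallel planes share the normal n = (7, 6, -6); since (-1, 0, -6) lies on the plane, its equation is 7x + 6y - 6z = 29.
d = |7·94 + 6·(-136) + (-6)·(-44) − 29| / √(49 + 36 + 36) = |77| / 11 = 7.

7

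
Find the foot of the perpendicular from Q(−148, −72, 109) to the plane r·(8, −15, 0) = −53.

The perpendicular from Q has direction n = (8, −15, 0): r = (−148, −72, 109) + μ(8, −15, 0).
Substitute into the plane: n·(Q + μn) = -53 gives -104 + 289μ = -53, so μ = 3/17.
Foot = (−148, −72, 109) + (3/17)·(8, −15, 0) = (−2492/17, −1269/17, 109).

(-2492/17, -1269/17, 109)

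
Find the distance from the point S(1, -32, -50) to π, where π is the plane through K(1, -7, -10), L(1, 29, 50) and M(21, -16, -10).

KL = (0, 36, 60) and KM = (20, -9, 0), so a normal is n = KL × KM = (540, 1200, -720).
Then n·(1, -32, -50) - (-660) = -1200.
|n| = √(291600 + 1440000 + 518400) = 1500, so the distance is |-1200|/1500 = 4/5.

4/5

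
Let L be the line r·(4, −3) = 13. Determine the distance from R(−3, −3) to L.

d = |4·(-3) + (-3)·(-3) − 13| / √(16 + 9) = |-16|/5 = 16/5.

16/5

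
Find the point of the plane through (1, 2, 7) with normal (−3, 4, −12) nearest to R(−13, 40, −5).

The perpendicular from R has direction n = (−3, 4, −12): r = (−13, 40, −5) + μ(−3, 4, −12).
Substitute into the plane: n·(R + μn) = -79 gives 259 + 169μ = -79, so μ = -2.
Foot = (−13, 40, −5) + (-2)·(−3, 4, −12) = (−7, 32, 19).

(-7, 32, 19)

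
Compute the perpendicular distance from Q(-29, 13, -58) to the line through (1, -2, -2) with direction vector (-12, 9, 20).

6√101

Direction vector d = (-12, 9, 20).
AP = (-30, 15, -56); AP·d = -625, |AP|² = 4261, |d|² = 625.
distance² = |AP|² − (AP·d)²/|d|² = 4261 − 390625/625 = 3636, so the distance is 6√101.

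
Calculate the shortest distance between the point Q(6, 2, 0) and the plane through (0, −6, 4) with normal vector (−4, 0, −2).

The plane has equation n·(r − (0, −6, 4)) = 0, i.e. n·r = -8.
n = (−4, 0, −2); n·P − (-8) = -16; |n| = 2√5; distance = 16/(2√5) = 8/√5.

8/√5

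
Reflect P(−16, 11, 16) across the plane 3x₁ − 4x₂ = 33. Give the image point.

With n = (3, −4, 0), the signed offset is (n·P − 33)/|n|² = -125/25 = -5.
P' = P − 2t·n = (−16, 11, 16) − (-10)·(3, −4, 0) = (14, −29, 16).

(14, -29, 16)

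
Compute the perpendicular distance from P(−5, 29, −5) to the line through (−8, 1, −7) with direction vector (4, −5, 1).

√419

Direction vector d = (4, −5, 1).
AP = (3, 28, 2), and AP × d = (38, 5, −127).
|AP × d|² = 17598 and |d|² = 42, so the distance is √(17598/42) = √419.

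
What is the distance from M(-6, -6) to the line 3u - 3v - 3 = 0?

√2/2

d = |3·(-6) + (-3)·(-6) − 3| / √(9 + 9) = |-3|/(3√2) = √2/2.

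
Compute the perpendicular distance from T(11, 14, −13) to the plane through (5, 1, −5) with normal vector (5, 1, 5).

3/√51

The plane has equation n·(r − (5, 1, −5)) = 0, i.e. n·r = 1.
Then n·(11, 14, −13) − 1 = 3.
|n| = √(25 + 1 + 25) = √51, so the distance is |3|/√51 = 3/√51.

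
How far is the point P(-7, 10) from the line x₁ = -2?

5

d = |1·(-7) + 0·10 − (-2)| / √(1 + 0) = |-5|/1 = 5.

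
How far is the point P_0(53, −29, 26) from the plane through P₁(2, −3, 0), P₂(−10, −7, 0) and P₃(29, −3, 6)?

24/11

P₁P₂ = (−12, −4, 0) and P₁P₃ = (27, 0, 6), so a normal is n = P₁P₂ × P₁P₃ = (−24, 72, 108).
Then n·(53, −29, 26) − (−264) = −288.
|n| = √(576 + 5184 + 11664) = 132, so the distance is |-288|/132 = 24/11.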